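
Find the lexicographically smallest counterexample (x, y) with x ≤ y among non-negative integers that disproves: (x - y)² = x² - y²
Substituting (0, 1) into the claim:
LHS = (0 - 1)² = 1
RHS = 0² - 1² = -1

Since LHS ≠ RHS, this pair disproves the claim, and no lexicographically smaller pair (x ≤ y, non-negative integers) does.

For instance (4, 5) is also a counterexample (LHS = 1, RHS = -9), but it's lexicographically larger.

Answer: (x, y) = (0, 1)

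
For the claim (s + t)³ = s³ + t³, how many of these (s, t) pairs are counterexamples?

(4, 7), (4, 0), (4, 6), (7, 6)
Testing each pair:
(4, 7): LHS = 1331, RHS = 407 → counterexample
(4, 0): LHS = 64, RHS = 64 → satisfies claim
(4, 6): LHS = 1000, RHS = 280 → counterexample
(7, 6): LHS = 2197, RHS = 559 → counterexample

That makes 3 counterexamples.

Answer: 3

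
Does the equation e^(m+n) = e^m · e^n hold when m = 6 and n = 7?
Holds

Substituting m = 6, n = 7:

LHS = e^(6+7) = e^13 ≈ 442413.4
RHS = e^6 · e^7 = e^13 ≈ 442413.4

LHS = RHS, so the equation holds at this point.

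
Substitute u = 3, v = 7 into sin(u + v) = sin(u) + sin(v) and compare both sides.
LHS = sin(3 + 7) = sin(10) ≈ -0.544
RHS = sin(3) + sin(7) ≈ 0.7981

LHS ≠ RHS (they differ by about 1.342), so the equation does not hold here.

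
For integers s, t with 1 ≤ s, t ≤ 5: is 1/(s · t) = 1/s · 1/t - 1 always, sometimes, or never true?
Never true

The claim fails for every pair in the range. For instance at (s, t) = (5, 2): LHS = 1/10, RHS = -9/10.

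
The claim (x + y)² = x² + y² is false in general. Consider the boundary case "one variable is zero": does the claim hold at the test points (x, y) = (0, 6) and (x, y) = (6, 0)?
Yes, holds at both test points

At (0, 6): LHS = 36, RHS = 36 → equal
At (6, 0): LHS = 36, RHS = 36 → equal

So the claim does hold at both of these boundary points, even though it is not an identity.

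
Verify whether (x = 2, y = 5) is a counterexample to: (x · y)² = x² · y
Yes

Substituting x = 2, y = 5:
LHS = (2 · 5)² = 100
RHS = 2² · 5 = 20

Since LHS ≠ RHS, this pair disproves the claim.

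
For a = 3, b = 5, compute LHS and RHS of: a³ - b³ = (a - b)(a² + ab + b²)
LHS = 3³ - 5³ = -98
RHS = (3 - 5)(3² + 3·5 + 5²) = -98

LHS = RHS: the two sides agree.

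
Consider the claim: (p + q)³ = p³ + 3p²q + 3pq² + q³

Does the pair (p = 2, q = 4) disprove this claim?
No

Substituting p = 2, q = 4:
LHS = (2 + 4)³ = 216
RHS = 2³ + 3·2²·4 + 3·2·4² + 4³ = 216

The sides agree, so this pair does not disprove the claim.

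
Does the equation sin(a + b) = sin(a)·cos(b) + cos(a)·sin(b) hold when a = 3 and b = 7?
Holds

Substituting a = 3, b = 7:

LHS = sin(3 + 7) = sin(10) ≈ -0.544
RHS = sin(3)·cos(7) + cos(3)·sin(7) = sin(7)·cos(3) + sin(3)·cos(7) ≈ -0.544

LHS = RHS, so the equation holds at this point.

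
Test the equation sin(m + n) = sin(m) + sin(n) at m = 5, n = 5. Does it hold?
Substituting m = 5, n = 5:

LHS = sin(5 + 5) = sin(10) ≈ -0.544
RHS = sin(5) + sin(5) = 2·sin(5) ≈ -1.918

LHS ≠ RHS, so the equation does not hold at this point.

Answer: Fails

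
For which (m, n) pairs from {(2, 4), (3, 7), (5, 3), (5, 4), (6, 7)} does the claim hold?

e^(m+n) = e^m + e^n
Testing each pair:
(2, 4): LHS = e^6 ≈ 403.4, RHS = e^2 + e^4 ≈ 61.99 → fails
(3, 7): LHS = e^10 ≈ 22026.5, RHS = e^3 + e^7 ≈ 1117 → fails
(5, 3): LHS = e^8 ≈ 2981, RHS = e^3 + e^5 ≈ 168.5 → fails
(5, 4): LHS = e^9 ≈ 8103, RHS = e^4 + e^5 ≈ 203 → fails
(6, 7): LHS = e^13 ≈ 442413.4, RHS = e^6 + e^7 ≈ 1500 → fails

No pair satisfies the claim.

Answer: None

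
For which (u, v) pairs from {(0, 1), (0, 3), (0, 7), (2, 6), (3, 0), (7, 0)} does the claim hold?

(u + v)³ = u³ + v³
Testing each pair:
(0, 1): LHS = 1, RHS = 1 → holds
(0, 3): LHS = 27, RHS = 27 → holds
(0, 7): LHS = 343, RHS = 343 → holds
(2, 6): LHS = 512, RHS = 224 → fails
(3, 0): LHS = 27, RHS = 27 → holds
(7, 0): LHS = 343, RHS = 343 → holds

5 of 6 pairs satisfy the claim.

Answer: (0, 1), (0, 3), (0, 7), (3, 0), (7, 0)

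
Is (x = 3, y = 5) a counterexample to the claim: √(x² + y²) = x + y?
Yes

Substituting x = 3, y = 5:
LHS = √(3² + 5²) = √(34) ≈ 5.831
RHS = 3 + 5 = 8

Since LHS ≠ RHS, this pair disproves the claim.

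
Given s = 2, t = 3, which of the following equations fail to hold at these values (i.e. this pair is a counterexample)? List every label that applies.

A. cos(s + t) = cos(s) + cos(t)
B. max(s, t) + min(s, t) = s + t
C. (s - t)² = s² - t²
A, C

Evaluating each claim at the given values:
A. LHS = cos(5) ≈ 0.2837, RHS = cos(3) + cos(2) ≈ -1.406 → fails here (LHS ≠ RHS)
B. LHS = 5, RHS = 5 → holds here (LHS = RHS)
C. LHS = 1, RHS = -5 → fails here (LHS ≠ RHS)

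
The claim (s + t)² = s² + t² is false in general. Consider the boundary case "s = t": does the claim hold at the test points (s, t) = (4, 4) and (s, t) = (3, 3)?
At (4, 4): LHS = 64 ≠ RHS = 32
At (3, 3): LHS = 36 ≠ RHS = 18

Answer: No, fails at both test points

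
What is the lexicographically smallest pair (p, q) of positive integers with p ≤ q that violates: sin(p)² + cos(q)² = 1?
At (1, 1): both sides equal 1, so it holds there.

Substituting (1, 2) into the claim:
LHS = sin(1)² + cos(2)² ≈ 0.8813
RHS = 1

Since LHS ≠ RHS, this pair disproves the claim, and no lexicographically smaller pair (p ≤ q, positive integers) does.

For instance (1, 8) is also a counterexample (LHS = cos(8)² + sin(1)² ≈ 0.7292, RHS = 1), but it's lexicographically larger.

Answer: (p, q) = (1, 2)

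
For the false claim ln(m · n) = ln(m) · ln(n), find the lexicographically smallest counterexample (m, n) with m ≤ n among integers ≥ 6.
(m, n) = (6, 6)

Substituting (6, 6) into the claim:
LHS = ln(6 · 6) = ln(36) ≈ 3.584
RHS = ln(6) · ln(6) = ln(6)² ≈ 3.21

Since LHS ≠ RHS, this pair disproves the claim, and no lexicographically smaller pair (m ≤ n, integers ≥ 6) does.

For instance (6, 8) is also a counterexample (LHS = ln(48) ≈ 3.871, RHS = ln(6)·ln(8) ≈ 3.726), but it's lexicographically larger.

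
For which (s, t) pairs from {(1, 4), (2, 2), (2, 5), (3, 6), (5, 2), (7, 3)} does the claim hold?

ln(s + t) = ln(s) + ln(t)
Testing each pair:
(1, 4): LHS = ln(5) ≈ 1.609, RHS = ln(4) ≈ 1.386 → fails
(2, 2): LHS = ln(4) ≈ 1.386, RHS = 2·ln(2) ≈ 1.386 → holds
(2, 5): LHS = ln(7) ≈ 1.946, RHS = ln(2) + ln(5) ≈ 2.303 → fails
(3, 6): LHS = ln(9) ≈ 2.197, RHS = ln(3) + ln(6) ≈ 2.89 → fails
(5, 2): LHS = ln(7) ≈ 1.946, RHS = ln(2) + ln(5) ≈ 2.303 → fails
(7, 3): LHS = ln(10) ≈ 2.303, RHS = ln(3) + ln(7) ≈ 3.045 → fails

1 of 6 pairs satisfies the claim.

Answer: (2, 2)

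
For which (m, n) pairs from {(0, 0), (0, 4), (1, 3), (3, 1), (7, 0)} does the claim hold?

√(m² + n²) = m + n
(0, 0), (0, 4), (7, 0)

Testing each pair:
(0, 0): LHS = 0, RHS = 0 → holds
(0, 4): LHS = 4, RHS = 4 → holds
(1, 3): LHS = √(10) ≈ 3.162, RHS = 4 → fails
(3, 1): LHS = √(10) ≈ 3.162, RHS = 4 → fails
(7, 0): LHS = 7, RHS = 7 → holds

3 of 5 pairs satisfy the claim.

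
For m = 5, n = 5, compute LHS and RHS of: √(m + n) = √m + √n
LHS = √(5 + 5) = √(10) ≈ 3.162
RHS = √5 + √5 = 2·√(5) ≈ 4.472

LHS ≠ RHS (they differ by about 1.31), so the equation does not hold here.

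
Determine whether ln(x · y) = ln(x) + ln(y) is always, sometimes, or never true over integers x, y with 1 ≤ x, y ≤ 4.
Always true

The identity holds for every pair in the range. For instance at (x, y) = (2, 4): both sides equal ln(8) ≈ 2.079.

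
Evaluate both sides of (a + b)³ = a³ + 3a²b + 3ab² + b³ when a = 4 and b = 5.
LHS = (4 + 5)³ = 729
RHS = 4³ + 3·4²·5 + 3·4·5² + 5³ = 729

LHS = RHS: the two sides agree.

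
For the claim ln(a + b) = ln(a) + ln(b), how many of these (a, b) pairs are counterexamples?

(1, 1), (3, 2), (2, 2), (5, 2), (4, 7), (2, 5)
5

Testing each pair:
(1, 1): LHS = ln(2) ≈ 0.6931, RHS = 0 → counterexample
(3, 2): LHS = ln(5) ≈ 1.609, RHS = ln(2) + ln(3) ≈ 1.792 → counterexample
(2, 2): LHS = ln(4) ≈ 1.386, RHS = 2·ln(2) ≈ 1.386 → satisfies claim
(5, 2): LHS = ln(7) ≈ 1.946, RHS = ln(2) + ln(5) ≈ 2.303 → counterexample
(4, 7): LHS = ln(11) ≈ 2.398, RHS = ln(4) + ln(7) ≈ 3.332 → counterexample
(2, 5): LHS = ln(7) ≈ 1.946, RHS = ln(2) + ln(5) ≈ 2.303 → counterexample

That makes 5 counterexamples.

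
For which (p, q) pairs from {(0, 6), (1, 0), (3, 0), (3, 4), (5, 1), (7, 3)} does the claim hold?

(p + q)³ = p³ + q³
(0, 6), (1, 0), (3, 0)

Testing each pair:
(0, 6): LHS = 216, RHS = 216 → holds
(1, 0): LHS = 1, RHS = 1 → holds
(3, 0): LHS = 27, RHS = 27 → holds
(3, 4): LHS = 343, RHS = 91 → fails
(5, 1): LHS = 216, RHS = 126 → fails
(7, 3): LHS = 1000, RHS = 370 → fails

3 of 6 pairs satisfy the claim.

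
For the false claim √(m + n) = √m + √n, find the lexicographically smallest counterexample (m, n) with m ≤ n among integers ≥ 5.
Substituting (5, 5) into the claim:
LHS = √(5 + 5) = √(10) ≈ 3.162
RHS = √5 + √5 = 2·√(5) ≈ 4.472

Since LHS ≠ RHS, this pair disproves the claim, and no lexicographically smaller pair (m ≤ n, integers ≥ 5) does.

For instance (5, 10) is also a counterexample (LHS = √(15) ≈ 3.873, RHS = √(5) + √(10) ≈ 5.398), but it's lexicographically larger.

Answer: (m, n) = (5, 5)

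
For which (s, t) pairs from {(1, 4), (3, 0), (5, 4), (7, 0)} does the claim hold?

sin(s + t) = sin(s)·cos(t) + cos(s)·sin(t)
Testing each pair:
(1, 4): LHS = sin(5) ≈ -0.9589, RHS = sin(1)·cos(4) + sin(4)·cos(1) ≈ -0.9589 → holds
(3, 0): LHS = sin(3) ≈ 0.1411, RHS = sin(3) ≈ 0.1411 → holds
(5, 4): LHS = sin(9) ≈ 0.4121, RHS = sin(4)·cos(5) + sin(5)·cos(4) ≈ 0.4121 → holds
(7, 0): LHS = sin(7) ≈ 0.657, RHS = sin(7) ≈ 0.657 → holds

Every pair satisfies the claim.

Answer: All pairs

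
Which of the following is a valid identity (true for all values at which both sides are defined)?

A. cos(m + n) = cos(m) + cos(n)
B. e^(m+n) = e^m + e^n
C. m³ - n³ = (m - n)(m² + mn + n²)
C

A: fails at (5, 5) — LHS = cos(10) ≈ -0.8391, RHS = 2·cos(5) ≈ 0.5673.
B: fails at (3, 7) — LHS = e^10 ≈ 22026.5, RHS = e^3 + e^7 ≈ 1117.
C: holds — e.g. at (2, 5), both sides equal -117.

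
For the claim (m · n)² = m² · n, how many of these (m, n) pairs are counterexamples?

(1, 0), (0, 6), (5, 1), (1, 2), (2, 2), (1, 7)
Testing each pair:
(1, 0): LHS = 0, RHS = 0 → satisfies claim
(0, 6): LHS = 0, RHS = 0 → satisfies claim
(5, 1): LHS = 25, RHS = 25 → satisfies claim
(1, 2): LHS = 4, RHS = 2 → counterexample
(2, 2): LHS = 16, RHS = 8 → counterexample
(1, 7): LHS = 49, RHS = 7 → counterexample

That makes 3 counterexamples.

Answer: 3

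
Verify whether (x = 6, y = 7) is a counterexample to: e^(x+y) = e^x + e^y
Yes

Substituting x = 6, y = 7:
LHS = e^(6+7) = e^13 ≈ 442413.4
RHS = e^6 + e^7 ≈ 1500

Since LHS ≠ RHS, this pair disproves the claim.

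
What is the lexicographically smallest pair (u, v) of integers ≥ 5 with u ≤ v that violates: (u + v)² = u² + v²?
Substituting (5, 5) into the claim:
LHS = (5 + 5)² = 100
RHS = 5² + 5² = 50

Since LHS ≠ RHS, this pair disproves the claim, and no lexicographically smaller pair (u ≤ v, integers ≥ 5) does.

For instance (11, 12) is also a counterexample (LHS = 529, RHS = 265), but it's lexicographically larger.

Answer: (u, v) = (5, 5)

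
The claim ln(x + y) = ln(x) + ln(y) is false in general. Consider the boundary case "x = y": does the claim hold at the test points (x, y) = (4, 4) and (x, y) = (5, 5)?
At (4, 4): LHS = ln(8) ≈ 2.079 ≠ RHS = 2·ln(4) ≈ 2.773
At (5, 5): LHS = ln(10) ≈ 2.303 ≠ RHS = 2·ln(5) ≈ 3.219

Answer: No, fails at both test points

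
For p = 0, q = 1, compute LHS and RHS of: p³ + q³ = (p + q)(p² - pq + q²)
LHS = 0³ + 1³ = 1
RHS = (0 + 1)(0² - 0·1 + 1²) = 1

LHS = RHS: the two sides agree.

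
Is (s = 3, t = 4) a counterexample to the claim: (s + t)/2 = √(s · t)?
Substituting s = 3, t = 4:
LHS = (3 + 4)/2 = 7/2
RHS = √(3 · 4) = 2·√(3) ≈ 3.464

Since LHS ≠ RHS, this pair disproves the claim.

Answer: Yes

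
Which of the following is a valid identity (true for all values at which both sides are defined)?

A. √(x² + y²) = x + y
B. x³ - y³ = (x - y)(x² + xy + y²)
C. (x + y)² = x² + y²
A: fails at (1, 5) — LHS = √(26) ≈ 5.099, RHS = 6.
B: holds — e.g. at (1, 1), both sides equal 0.
C: fails at (1, 2) — LHS = 9, RHS = 5.

Answer: B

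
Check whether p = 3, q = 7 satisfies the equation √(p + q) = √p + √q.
Fails

Substituting p = 3, q = 7:

LHS = √(3 + 7) = √(10) ≈ 3.162
RHS = √3 + √7 = √(3) + √(7) ≈ 4.378

LHS ≠ RHS, so the equation does not hold at this point.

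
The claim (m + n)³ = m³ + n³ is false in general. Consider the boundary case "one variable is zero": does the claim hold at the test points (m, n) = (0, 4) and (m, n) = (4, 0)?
Yes, holds at both test points

At (0, 4): LHS = 64, RHS = 64 → equal
At (4, 0): LHS = 64, RHS = 64 → equal

So the claim does hold at both of these boundary points, even though it is not an identity.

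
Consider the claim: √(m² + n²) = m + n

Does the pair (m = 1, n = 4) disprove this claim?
Yes

Substituting m = 1, n = 4:
LHS = √(1² + 4²) = √(17) ≈ 4.123
RHS = 1 + 4 = 5

Since LHS ≠ RHS, this pair disproves the claim.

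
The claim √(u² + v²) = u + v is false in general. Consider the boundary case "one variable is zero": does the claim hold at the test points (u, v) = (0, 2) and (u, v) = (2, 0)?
Yes, holds at both test points

At (0, 2): LHS = 2, RHS = 2 → equal
At (2, 0): LHS = 2, RHS = 2 → equal

So the claim does hold at both of these boundary points, even though it is not an identity.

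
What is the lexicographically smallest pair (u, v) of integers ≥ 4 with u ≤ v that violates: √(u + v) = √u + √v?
Substituting (4, 4) into the claim:
LHS = √(4 + 4) = 2·√(2) ≈ 2.828
RHS = √4 + √4 = 4

Since LHS ≠ RHS, this pair disproves the claim, and no lexicographically smaller pair (u ≤ v, integers ≥ 4) does.

For instance (5, 8) is also a counterexample (LHS = √(13) ≈ 3.606, RHS = √(5) + 2·√(2) ≈ 5.064), but it's lexicographically larger.

Answer: (u, v) = (4, 4)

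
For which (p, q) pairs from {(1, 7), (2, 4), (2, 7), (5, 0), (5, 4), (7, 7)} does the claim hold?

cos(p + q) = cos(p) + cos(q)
Testing each pair:
(1, 7): LHS = cos(8) ≈ -0.1455, RHS = cos(1) + cos(7) ≈ 1.294 → fails
(2, 4): LHS = cos(6) ≈ 0.9602, RHS = cos(4) + cos(2) ≈ -1.07 → fails
(2, 7): LHS = cos(9) ≈ -0.9111, RHS = cos(2) + cos(7) ≈ 0.3378 → fails
(5, 0): LHS = cos(5) ≈ 0.2837, RHS = cos(5) + 1 ≈ 1.284 → fails
(5, 4): LHS = cos(9) ≈ -0.9111, RHS = cos(4) + cos(5) ≈ -0.37 → fails
(7, 7): LHS = cos(14) ≈ 0.1367, RHS = 2·cos(7) ≈ 1.508 → fails

No pair satisfies the claim.

Answer: None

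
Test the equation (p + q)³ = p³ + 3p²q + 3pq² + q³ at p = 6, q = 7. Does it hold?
Holds

Substituting p = 6, q = 7:

LHS = (6 + 7)³ = 2197
RHS = 6³ + 3·6²·7 + 3·6·7² + 7³ = 2197

LHS = RHS, so the equation holds at this point.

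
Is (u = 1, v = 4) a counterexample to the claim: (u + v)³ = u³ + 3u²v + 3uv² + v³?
No

Substituting u = 1, v = 4:
LHS = (1 + 4)³ = 125
RHS = 1³ + 3·1²·4 + 3·1·4² + 4³ = 125

The sides agree, so this pair does not disprove the claim.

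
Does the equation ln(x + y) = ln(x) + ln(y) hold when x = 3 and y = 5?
Fails

Substituting x = 3, y = 5:

LHS = ln(3 + 5) = ln(8) ≈ 2.079
RHS = ln(3) + ln(5) ≈ 2.708

LHS ≠ RHS, so the equation does not hold at this point.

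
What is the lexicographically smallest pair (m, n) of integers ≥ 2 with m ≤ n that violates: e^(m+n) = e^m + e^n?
Substituting (2, 2) into the claim:
LHS = e^(2+2) = e^4 ≈ 54.6
RHS = e^2 + e^2 = 2·e^2 ≈ 14.78

Since LHS ≠ RHS, this pair disproves the claim, and no lexicographically smaller pair (m ≤ n, integers ≥ 2) does.

For instance (2, 9) is also a counterexample (LHS = e^11 ≈ 59874.1, RHS = e^2 + e^9 ≈ 8110), but it's lexicographically larger.

Answer: (m, n) = (2, 2)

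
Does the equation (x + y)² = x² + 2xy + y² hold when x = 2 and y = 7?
Holds

Substituting x = 2, y = 7:

LHS = (2 + 7)² = 81
RHS = 2² + 2·2·7 + 7² = 81

LHS = RHS, so the equation holds at this point.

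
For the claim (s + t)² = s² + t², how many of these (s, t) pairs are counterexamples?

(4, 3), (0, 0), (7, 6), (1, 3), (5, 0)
3

Testing each pair:
(4, 3): LHS = 49, RHS = 25 → counterexample
(0, 0): LHS = 0, RHS = 0 → satisfies claim
(7, 6): LHS = 169, RHS = 85 → counterexample
(1, 3): LHS = 16, RHS = 10 → counterexample
(5, 0): LHS = 25, RHS = 25 → satisfies claim

That makes 3 counterexamples.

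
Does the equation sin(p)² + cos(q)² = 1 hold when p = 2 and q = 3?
Fails

Substituting p = 2, q = 3:

LHS = sin(2)² + cos(3)² ≈ 1.807
RHS = 1

LHS ≠ RHS, so the equation does not hold at this point.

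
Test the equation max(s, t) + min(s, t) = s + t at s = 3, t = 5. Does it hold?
Holds

Substituting s = 3, t = 5:

LHS = max(3, 5) + min(3, 5) = 8
RHS = 3 + 5 = 8

LHS = RHS, so the equation holds at this point.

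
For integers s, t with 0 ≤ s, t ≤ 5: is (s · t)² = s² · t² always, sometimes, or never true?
Always true

The identity holds for every pair in the range. For instance at (s, t) = (5, 4): both sides equal 400.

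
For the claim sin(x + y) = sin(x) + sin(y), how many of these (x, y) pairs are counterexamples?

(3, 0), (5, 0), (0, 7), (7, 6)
Testing each pair:
(3, 0): LHS = sin(3) ≈ 0.1411, RHS = sin(3) ≈ 0.1411 → satisfies claim
(5, 0): LHS = sin(5) ≈ -0.9589, RHS = sin(5) ≈ -0.9589 → satisfies claim
(0, 7): LHS = sin(7) ≈ 0.657, RHS = sin(7) ≈ 0.657 → satisfies claim
(7, 6): LHS = sin(13) ≈ 0.4202, RHS = sin(6) + sin(7) ≈ 0.3776 → counterexample

That makes 1 counterexample.

Answer: 1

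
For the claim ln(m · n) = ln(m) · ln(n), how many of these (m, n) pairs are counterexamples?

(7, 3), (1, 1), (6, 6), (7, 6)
3

Testing each pair:
(7, 3): LHS = ln(21) ≈ 3.045, RHS = ln(3)·ln(7) ≈ 2.138 → counterexample
(1, 1): LHS = 0, RHS = 0 → satisfies claim
(6, 6): LHS = ln(36) ≈ 3.584, RHS = ln(6)² ≈ 3.21 → counterexample
(7, 6): LHS = ln(42) ≈ 3.738, RHS = ln(6)·ln(7) ≈ 3.487 → counterexample

That makes 3 counterexamples.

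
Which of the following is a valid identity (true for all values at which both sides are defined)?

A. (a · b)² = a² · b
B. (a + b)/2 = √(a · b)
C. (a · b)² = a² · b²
A: fails at (1, 4) — LHS = 16, RHS = 4.
B: fails at (1, 3) — LHS = 2, RHS = √(3) ≈ 1.732.
C: holds — e.g. at (5, 8), both sides equal 1600.

Answer: C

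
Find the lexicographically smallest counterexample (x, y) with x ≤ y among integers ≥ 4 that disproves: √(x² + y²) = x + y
(x, y) = (4, 4)

Substituting (4, 4) into the claim:
LHS = √(4² + 4²) = 4·√(2) ≈ 5.657
RHS = 4 + 4 = 8

Since LHS ≠ RHS, this pair disproves the claim, and no lexicographically smaller pair (x ≤ y, integers ≥ 4) does.

For instance (4, 6) is also a counterexample (LHS = 2·√(13) ≈ 7.211, RHS = 10), but it's lexicographically larger.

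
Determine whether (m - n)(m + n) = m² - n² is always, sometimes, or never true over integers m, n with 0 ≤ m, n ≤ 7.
The identity holds for every pair in the range. For instance at (m, n) = (1, 3): both sides equal -8.

Answer: Always true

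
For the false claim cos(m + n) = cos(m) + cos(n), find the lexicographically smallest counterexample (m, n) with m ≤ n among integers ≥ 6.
(m, n) = (6, 6)

Substituting (6, 6) into the claim:
LHS = cos(6 + 6) = cos(12) ≈ 0.8439
RHS = cos(6) + cos(6) = 2·cos(6) ≈ 1.92

Since LHS ≠ RHS, this pair disproves the claim, and no lexicographically smaller pair (m ≤ n, integers ≥ 6) does.

For instance (8, 11) is also a counterexample (LHS = cos(19) ≈ 0.9887, RHS = cos(8) + cos(11) ≈ -0.1411), but it's lexicographically larger.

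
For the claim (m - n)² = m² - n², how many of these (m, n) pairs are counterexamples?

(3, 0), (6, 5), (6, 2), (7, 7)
Testing each pair:
(3, 0): LHS = 9, RHS = 9 → satisfies claim
(6, 5): LHS = 1, RHS = 11 → counterexample
(6, 2): LHS = 16, RHS = 32 → counterexample
(7, 7): LHS = 0, RHS = 0 → satisfies claim

That makes 2 counterexamples.

Answer: 2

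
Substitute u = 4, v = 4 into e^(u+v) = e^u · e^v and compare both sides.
LHS = e^(4+4) = e^8 ≈ 2981
RHS = e^4 · e^4 = e^8 ≈ 2981

LHS = RHS: the two sides agree.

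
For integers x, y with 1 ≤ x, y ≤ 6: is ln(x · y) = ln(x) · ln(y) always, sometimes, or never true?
It holds at (x, y) = (1, 1) (both sides equal 0), but fails at (x, y) = (2, 5) (LHS = ln(10) ≈ 2.303, RHS = ln(2)·ln(5) ≈ 1.116).

Answer: Sometimes true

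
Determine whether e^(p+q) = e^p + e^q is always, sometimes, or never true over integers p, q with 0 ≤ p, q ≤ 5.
The claim fails for every pair in the range. For instance at (p, q) = (0, 0): LHS = 1, RHS = 2.

Answer: Never true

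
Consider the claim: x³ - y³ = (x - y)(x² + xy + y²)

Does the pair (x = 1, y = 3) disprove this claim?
No

Substituting x = 1, y = 3:
LHS = 1³ - 3³ = -26
RHS = (1 - 3)(1² + 1·3 + 3²) = -26

The sides agree, so this pair does not disprove the claim.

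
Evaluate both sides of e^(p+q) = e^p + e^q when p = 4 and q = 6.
LHS = e^(4+6) = e^10 ≈ 22026.5
RHS = e^4 + e^6 ≈ 458

LHS ≠ RHS (they differ by about 21568.4), so the equation does not hold here.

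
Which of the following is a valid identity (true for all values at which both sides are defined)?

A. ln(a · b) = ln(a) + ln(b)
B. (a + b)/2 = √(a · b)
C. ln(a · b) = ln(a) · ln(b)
A

A: holds — e.g. at (1, 5), both sides equal ln(5) ≈ 1.609.
B: fails at (1, 5) — LHS = 3, RHS = √(5) ≈ 2.236.
C: fails at (3, 4) — LHS = ln(12) ≈ 2.485, RHS = ln(3)·ln(4) ≈ 1.523.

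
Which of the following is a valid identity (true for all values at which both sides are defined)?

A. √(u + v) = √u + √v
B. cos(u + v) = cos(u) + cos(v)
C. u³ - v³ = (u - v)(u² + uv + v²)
C

A: fails at (2, 2) — LHS = 2, RHS = 2·√(2) ≈ 2.828.
B: fails at (2, 7) — LHS = cos(9) ≈ -0.9111, RHS = cos(2) + cos(7) ≈ 0.3378.
C: holds — e.g. at (1, 3), both sides equal -26.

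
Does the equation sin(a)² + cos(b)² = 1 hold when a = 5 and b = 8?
Substituting a = 5, b = 8:

LHS = sin(5)² + cos(8)² ≈ 0.9407
RHS = 1

LHS ≠ RHS, so the equation does not hold at this point.

Answer: Fails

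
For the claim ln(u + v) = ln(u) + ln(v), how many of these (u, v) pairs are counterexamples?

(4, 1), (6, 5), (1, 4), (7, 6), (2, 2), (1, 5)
Testing each pair:
(4, 1): LHS = ln(5) ≈ 1.609, RHS = ln(4) ≈ 1.386 → counterexample
(6, 5): LHS = ln(11) ≈ 2.398, RHS = ln(5) + ln(6) ≈ 3.401 → counterexample
(1, 4): LHS = ln(5) ≈ 1.609, RHS = ln(4) ≈ 1.386 → counterexample
(7, 6): LHS = ln(13) ≈ 2.565, RHS = ln(6) + ln(7) ≈ 3.738 → counterexample
(2, 2): LHS = ln(4) ≈ 1.386, RHS = 2·ln(2) ≈ 1.386 → satisfies claim
(1, 5): LHS = ln(6) ≈ 1.792, RHS = ln(5) ≈ 1.609 → counterexample

That makes 5 counterexamples.

Answer: 5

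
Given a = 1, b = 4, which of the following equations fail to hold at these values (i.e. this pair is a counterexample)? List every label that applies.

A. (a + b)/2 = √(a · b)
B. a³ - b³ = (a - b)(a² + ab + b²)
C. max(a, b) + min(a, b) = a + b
A

Evaluating each claim at the given values:
A. LHS = 5/2, RHS = 2 → fails here (LHS ≠ RHS)
B. LHS = -63, RHS = -63 → holds here (LHS = RHS)
C. LHS = 5, RHS = 5 → holds here (LHS = RHS)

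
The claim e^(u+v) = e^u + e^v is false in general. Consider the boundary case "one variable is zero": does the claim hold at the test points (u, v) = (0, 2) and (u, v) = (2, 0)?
No, fails at both test points

At (0, 2): LHS = e^2 ≈ 7.389 ≠ RHS = 1 + e^2 ≈ 8.389
At (2, 0): LHS = e^2 ≈ 7.389 ≠ RHS = 1 + e^2 ≈ 8.389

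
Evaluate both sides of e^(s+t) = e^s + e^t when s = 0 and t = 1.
LHS = e^(0+1) = e ≈ 2.718
RHS = e^0 + e^1 = 1 + e ≈ 3.718

LHS ≠ RHS (they differ by about 1), so the equation does not hold here.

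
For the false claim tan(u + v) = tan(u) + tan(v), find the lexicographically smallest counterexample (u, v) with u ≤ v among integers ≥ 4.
(u, v) = (4, 4)

Substituting (4, 4) into the claim:
LHS = tan(4 + 4) = tan(8) ≈ -6.8
RHS = tan(4) + tan(4) = 2·tan(4) ≈ 2.316

Since LHS ≠ RHS, this pair disproves the claim, and no lexicographically smaller pair (u ≤ v, integers ≥ 4) does.

For instance (11, 11) is also a counterexample (LHS = tan(22) ≈ 0.008852, RHS = 2·tan(11) ≈ -451.9), but it's lexicographically larger.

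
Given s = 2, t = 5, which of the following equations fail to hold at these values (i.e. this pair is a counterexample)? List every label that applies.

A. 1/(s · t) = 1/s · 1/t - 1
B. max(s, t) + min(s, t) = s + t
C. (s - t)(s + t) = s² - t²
Evaluating each claim at the given values:
A. LHS = 1/10, RHS = -9/10 → fails here (LHS ≠ RHS)
B. LHS = 7, RHS = 7 → holds here (LHS = RHS)
C. LHS = -21, RHS = -21 → holds here (LHS = RHS)

Answer: A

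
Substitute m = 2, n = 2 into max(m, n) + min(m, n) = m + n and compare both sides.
LHS = max(2, 2) + min(2, 2) = 4
RHS = 2 + 2 = 4

LHS = RHS: the two sides agree.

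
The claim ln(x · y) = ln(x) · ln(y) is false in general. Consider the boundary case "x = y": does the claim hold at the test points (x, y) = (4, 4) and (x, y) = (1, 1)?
Only at (1, 1)

At (4, 4): LHS = ln(16) ≈ 2.773 ≠ RHS = ln(4)² ≈ 1.922
At (1, 1): LHS = 0, RHS = 0 → equal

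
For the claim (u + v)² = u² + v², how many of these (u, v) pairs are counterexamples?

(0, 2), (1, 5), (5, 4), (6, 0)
2

Testing each pair:
(0, 2): LHS = 4, RHS = 4 → satisfies claim
(1, 5): LHS = 36, RHS = 26 → counterexample
(5, 4): LHS = 81, RHS = 41 → counterexample
(6, 0): LHS = 36, RHS = 36 → satisfies claim

That makes 2 counterexamples.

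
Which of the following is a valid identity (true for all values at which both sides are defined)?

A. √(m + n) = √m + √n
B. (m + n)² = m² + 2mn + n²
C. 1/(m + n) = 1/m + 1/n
B

A: fails at (5, 5) — LHS = √(10) ≈ 3.162, RHS = 2·√(5) ≈ 4.472.
B: holds — e.g. at (2, 4), both sides equal 36.
C: fails at (1, 3) — LHS = 1/4, RHS = 4/3.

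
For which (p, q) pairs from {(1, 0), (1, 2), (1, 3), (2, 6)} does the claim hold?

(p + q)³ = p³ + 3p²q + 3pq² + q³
All pairs

Testing each pair:
(1, 0): LHS = 1, RHS = 1 → holds
(1, 2): LHS = 27, RHS = 27 → holds
(1, 3): LHS = 64, RHS = 64 → holds
(2, 6): LHS = 512, RHS = 512 → holds

Every pair satisfies the claim.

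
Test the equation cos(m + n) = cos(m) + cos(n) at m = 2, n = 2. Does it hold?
Fails

Substituting m = 2, n = 2:

LHS = cos(2 + 2) = cos(4) ≈ -0.6536
RHS = cos(2) + cos(2) = 2·cos(2) ≈ -0.8323

LHS ≠ RHS, so the equation does not hold at this point.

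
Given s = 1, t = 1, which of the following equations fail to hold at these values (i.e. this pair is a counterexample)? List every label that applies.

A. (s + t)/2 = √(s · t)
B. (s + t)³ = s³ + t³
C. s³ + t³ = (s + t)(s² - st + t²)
B

Evaluating each claim at the given values:
A. LHS = 1, RHS = 1 → holds here (LHS = RHS)
B. LHS = 8, RHS = 2 → fails here (LHS ≠ RHS)
C. LHS = 2, RHS = 2 → holds here (LHS = RHS)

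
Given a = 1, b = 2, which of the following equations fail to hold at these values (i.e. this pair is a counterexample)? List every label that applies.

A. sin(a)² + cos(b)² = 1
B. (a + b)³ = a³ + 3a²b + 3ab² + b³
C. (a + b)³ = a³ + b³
Evaluating each claim at the given values:
A. LHS = cos(2)² + sin(1)² ≈ 0.8813, RHS = 1 → fails here (LHS ≠ RHS)
B. LHS = 27, RHS = 27 → holds here (LHS = RHS)
C. LHS = 27, RHS = 9 → fails here (LHS ≠ RHS)

Answer: A, C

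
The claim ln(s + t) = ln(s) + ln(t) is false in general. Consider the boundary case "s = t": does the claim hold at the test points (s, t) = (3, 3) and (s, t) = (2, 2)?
Only at (2, 2)

At (3, 3): LHS = ln(6) ≈ 1.792 ≠ RHS = 2·ln(3) ≈ 2.197
At (2, 2): LHS = ln(4) ≈ 1.386, RHS = 2·ln(2) ≈ 1.386 → equal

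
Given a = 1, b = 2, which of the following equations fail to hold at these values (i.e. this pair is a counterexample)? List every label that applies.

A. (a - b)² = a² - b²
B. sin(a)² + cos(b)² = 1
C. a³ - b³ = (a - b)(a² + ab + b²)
A, B

Evaluating each claim at the given values:
A. LHS = 1, RHS = -3 → fails here (LHS ≠ RHS)
B. LHS = cos(2)² + sin(1)² ≈ 0.8813, RHS = 1 → fails here (LHS ≠ RHS)
C. LHS = -7, RHS = -7 → holds here (LHS = RHS)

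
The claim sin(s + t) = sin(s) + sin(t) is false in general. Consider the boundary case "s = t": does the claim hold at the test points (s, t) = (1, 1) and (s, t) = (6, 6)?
No, fails at both test points

At (1, 1): LHS = sin(2) ≈ 0.9093 ≠ RHS = 2·sin(1) ≈ 1.683
At (6, 6): LHS = sin(12) ≈ -0.5366 ≠ RHS = 2·sin(6) ≈ -0.5588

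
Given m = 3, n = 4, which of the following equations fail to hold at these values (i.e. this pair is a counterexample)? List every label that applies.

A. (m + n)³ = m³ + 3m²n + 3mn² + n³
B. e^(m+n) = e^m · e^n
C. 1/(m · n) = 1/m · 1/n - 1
C

Evaluating each claim at the given values:
A. LHS = 343, RHS = 343 → holds here (LHS = RHS)
B. LHS = e^7 ≈ 1097, RHS = e^7 ≈ 1097 → holds here (LHS = RHS)
C. LHS = 1/12, RHS = -11/12 → fails here (LHS ≠ RHS)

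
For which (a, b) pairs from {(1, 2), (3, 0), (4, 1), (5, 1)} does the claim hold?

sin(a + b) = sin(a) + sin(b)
(3, 0)

Testing each pair:
(1, 2): LHS = sin(3) ≈ 0.1411, RHS = sin(1) + sin(2) ≈ 1.751 → fails
(3, 0): LHS = sin(3) ≈ 0.1411, RHS = sin(3) ≈ 0.1411 → holds
(4, 1): LHS = sin(5) ≈ -0.9589, RHS = sin(4) + sin(1) ≈ 0.08467 → fails
(5, 1): LHS = sin(6) ≈ -0.2794, RHS = sin(5) + sin(1) ≈ -0.1175 → fails

1 of 4 pairs satisfies the claim.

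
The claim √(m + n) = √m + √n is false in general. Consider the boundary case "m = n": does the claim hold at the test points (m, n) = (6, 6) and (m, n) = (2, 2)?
At (6, 6): LHS = 2·√(3) ≈ 3.464 ≠ RHS = 2·√(6) ≈ 4.899
At (2, 2): LHS = 2 ≠ RHS = 2·√(2) ≈ 2.828

Answer: No, fails at both test points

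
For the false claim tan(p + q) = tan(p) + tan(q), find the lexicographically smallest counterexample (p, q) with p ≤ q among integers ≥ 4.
Substituting (4, 4) into the claim:
LHS = tan(4 + 4) = tan(8) ≈ -6.8
RHS = tan(4) + tan(4) = 2·tan(4) ≈ 2.316

Since LHS ≠ RHS, this pair disproves the claim, and no lexicographically smaller pair (p ≤ q, integers ≥ 4) does.

For instance (6, 7) is also a counterexample (LHS = tan(13) ≈ 0.463, RHS = tan(6) + tan(7) ≈ 0.5804), but it's lexicographically larger.

Answer: (p, q) = (4, 4)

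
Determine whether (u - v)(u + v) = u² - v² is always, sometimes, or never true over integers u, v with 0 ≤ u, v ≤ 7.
The identity holds for every pair in the range. For instance at (u, v) = (0, 2): both sides equal -4.

Answer: Always true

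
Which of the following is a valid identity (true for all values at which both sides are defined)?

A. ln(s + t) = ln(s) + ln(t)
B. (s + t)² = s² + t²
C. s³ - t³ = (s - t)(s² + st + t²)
A: fails at (4, 4) — LHS = ln(8) ≈ 2.079, RHS = 2·ln(4) ≈ 2.773.
B: fails at (1, 4) — LHS = 25, RHS = 17.
C: holds — e.g. at (4, 5), both sides equal -61.

Answer: C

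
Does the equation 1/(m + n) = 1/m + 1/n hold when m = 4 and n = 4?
Substituting m = 4, n = 4:

LHS = 1/(4 + 4) = 1/8
RHS = 1/4 + 1/4 = 1/2

LHS ≠ RHS, so the equation does not hold at this point.

Answer: Fails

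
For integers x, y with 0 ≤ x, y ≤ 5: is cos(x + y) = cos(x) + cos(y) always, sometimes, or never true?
Never true

The claim fails for every pair in the range. For instance at (x, y) = (4, 2): LHS = cos(6) ≈ 0.9602, RHS = cos(4) + cos(2) ≈ -1.07.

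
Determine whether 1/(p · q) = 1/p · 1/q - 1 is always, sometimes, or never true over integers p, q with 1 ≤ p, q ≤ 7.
The claim fails for every pair in the range. For instance at (p, q) = (4, 4): LHS = 1/16, RHS = -15/16.

Answer: Never true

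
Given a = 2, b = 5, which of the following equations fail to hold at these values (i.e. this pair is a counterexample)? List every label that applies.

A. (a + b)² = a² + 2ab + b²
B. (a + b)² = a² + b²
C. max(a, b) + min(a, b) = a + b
Evaluating each claim at the given values:
A. LHS = 49, RHS = 49 → holds here (LHS = RHS)
B. LHS = 49, RHS = 29 → fails here (LHS ≠ RHS)
C. LHS = 7, RHS = 7 → holds here (LHS = RHS)

Answer: B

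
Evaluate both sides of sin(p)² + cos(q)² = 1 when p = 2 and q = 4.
LHS = sin(2)² + cos(4)² ≈ 1.254
RHS = 1

LHS ≠ RHS (they differ by about 0.2541), so the equation does not hold here.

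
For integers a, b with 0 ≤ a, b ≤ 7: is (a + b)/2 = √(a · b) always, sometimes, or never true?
Sometimes true

It holds at (a, b) = (0, 0) (both sides equal 0), but fails at (a, b) = (2, 3) (LHS = 5/2, RHS = √(6) ≈ 2.449).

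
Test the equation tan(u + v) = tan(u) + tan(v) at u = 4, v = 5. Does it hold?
Fails

Substituting u = 4, v = 5:

LHS = tan(4 + 5) = tan(9) ≈ -0.4523
RHS = tan(4) + tan(5) ≈ -2.223

LHS ≠ RHS, so the equation does not hold at this point.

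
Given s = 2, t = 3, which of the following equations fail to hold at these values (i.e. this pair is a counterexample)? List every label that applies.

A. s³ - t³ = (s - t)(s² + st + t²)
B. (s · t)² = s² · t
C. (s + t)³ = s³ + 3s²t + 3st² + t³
Evaluating each claim at the given values:
A. LHS = -19, RHS = -19 → holds here (LHS = RHS)
B. LHS = 36, RHS = 12 → fails here (LHS ≠ RHS)
C. LHS = 125, RHS = 125 → holds here (LHS = RHS)

Answer: B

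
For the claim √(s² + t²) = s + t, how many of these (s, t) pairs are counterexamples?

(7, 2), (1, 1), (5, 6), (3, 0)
Testing each pair:
(7, 2): LHS = √(53) ≈ 7.28, RHS = 9 → counterexample
(1, 1): LHS = √(2) ≈ 1.414, RHS = 2 → counterexample
(5, 6): LHS = √(61) ≈ 7.81, RHS = 11 → counterexample
(3, 0): LHS = 3, RHS = 3 → satisfies claim

That makes 3 counterexamples.

Answer: 3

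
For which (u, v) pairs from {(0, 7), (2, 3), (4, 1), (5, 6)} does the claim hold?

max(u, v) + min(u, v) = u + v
All pairs

Testing each pair:
(0, 7): LHS = 7, RHS = 7 → holds
(2, 3): LHS = 5, RHS = 5 → holds
(4, 1): LHS = 5, RHS = 5 → holds
(5, 6): LHS = 11, RHS = 11 → holds

Every pair satisfies the claim.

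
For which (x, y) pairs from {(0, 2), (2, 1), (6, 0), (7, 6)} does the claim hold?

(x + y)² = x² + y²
Testing each pair:
(0, 2): LHS = 4, RHS = 4 → holds
(2, 1): LHS = 9, RHS = 5 → fails
(6, 0): LHS = 36, RHS = 36 → holds
(7, 6): LHS = 169, RHS = 85 → fails

2 of 4 pairs satisfy the claim.

Answer: (0, 2), (6, 0)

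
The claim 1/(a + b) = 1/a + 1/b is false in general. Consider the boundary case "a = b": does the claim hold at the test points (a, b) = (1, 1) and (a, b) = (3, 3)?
No, fails at both test points

At (1, 1): LHS = 1/2 ≠ RHS = 2
At (3, 3): LHS = 1/6 ≠ RHS = 2/3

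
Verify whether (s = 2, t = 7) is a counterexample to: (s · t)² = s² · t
Substituting s = 2, t = 7:
LHS = (2 · 7)² = 196
RHS = 2² · 7 = 28

Since LHS ≠ RHS, this pair disproves the claim.

Answer: Yes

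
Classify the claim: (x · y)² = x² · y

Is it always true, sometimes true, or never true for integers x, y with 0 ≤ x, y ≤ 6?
Sometimes true

It holds at (x, y) = (4, 1) (both sides equal 16), but fails at (x, y) = (4, 4) (LHS = 256, RHS = 64).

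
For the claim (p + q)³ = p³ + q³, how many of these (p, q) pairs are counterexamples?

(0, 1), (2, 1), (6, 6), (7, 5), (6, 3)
4

Testing each pair:
(0, 1): LHS = 1, RHS = 1 → satisfies claim
(2, 1): LHS = 27, RHS = 9 → counterexample
(6, 6): LHS = 1728, RHS = 432 → counterexample
(7, 5): LHS = 1728, RHS = 468 → counterexample
(6, 3): LHS = 729, RHS = 243 → counterexample

That makes 4 counterexamples.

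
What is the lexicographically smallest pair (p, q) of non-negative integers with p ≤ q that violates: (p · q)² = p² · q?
(p, q) = (1, 2)

At (0, 6): both sides equal 0, so it holds there.
At (0, 7): both sides equal 0, so it holds there.

Substituting (1, 2) into the claim:
LHS = (1 · 2)² = 4
RHS = 1² · 2 = 2

Since LHS ≠ RHS, this pair disproves the claim, and no lexicographically smaller pair (p ≤ q, non-negative integers) does.

For instance (5, 6) is also a counterexample (LHS = 900, RHS = 150), but it's lexicographically larger.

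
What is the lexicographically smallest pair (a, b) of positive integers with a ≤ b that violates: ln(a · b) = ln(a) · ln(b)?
At (1, 1): both sides equal 0, so it holds there.

Substituting (1, 2) into the claim:
LHS = ln(1 · 2) = ln(2) ≈ 0.6931
RHS = ln(1) · ln(2) = 0

Since LHS ≠ RHS, this pair disproves the claim, and no lexicographically smaller pair (a ≤ b, positive integers) does.

For instance (1, 6) is also a counterexample (LHS = ln(6) ≈ 1.792, RHS = 0), but it's lexicographically larger.

Answer: (a, b) = (1, 2)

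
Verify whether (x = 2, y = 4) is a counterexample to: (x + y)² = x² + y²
Yes

Substituting x = 2, y = 4:
LHS = (2 + 4)² = 36
RHS = 2² + 4² = 20

Since LHS ≠ RHS, this pair disproves the claim.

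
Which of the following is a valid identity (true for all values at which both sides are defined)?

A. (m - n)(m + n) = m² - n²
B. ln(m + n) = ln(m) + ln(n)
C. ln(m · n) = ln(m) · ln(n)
A: holds — e.g. at (4, 6), both sides equal -20.
B: fails at (2, 4) — LHS = ln(6) ≈ 1.792, RHS = ln(2) + ln(4) ≈ 2.079.
C: fails at (2, 4) — LHS = ln(8) ≈ 2.079, RHS = ln(2)·ln(4) ≈ 0.9609.

Answer: A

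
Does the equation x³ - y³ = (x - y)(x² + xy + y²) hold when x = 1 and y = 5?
Substituting x = 1, y = 5:

LHS = 1³ - 5³ = -124
RHS = (1 - 5)(1² + 1·5 + 5²) = -124

LHS = RHS, so the equation holds at this point.

Answer: Holds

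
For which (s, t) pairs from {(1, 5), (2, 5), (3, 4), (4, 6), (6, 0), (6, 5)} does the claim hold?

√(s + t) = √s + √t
Testing each pair:
(1, 5): LHS = √(6) ≈ 2.449, RHS = 1 + √(5) ≈ 3.236 → fails
(2, 5): LHS = √(7) ≈ 2.646, RHS = √(2) + √(5) ≈ 3.65 → fails
(3, 4): LHS = √(7) ≈ 2.646, RHS = √(3) + 2 ≈ 3.732 → fails
(4, 6): LHS = √(10) ≈ 3.162, RHS = 2 + √(6) ≈ 4.449 → fails
(6, 0): LHS = √(6) ≈ 2.449, RHS = √(6) ≈ 2.449 → holds
(6, 5): LHS = √(11) ≈ 3.317, RHS = √(5) + √(6) ≈ 4.686 → fails

1 of 6 pairs satisfies the claim.

Answer: (6, 0)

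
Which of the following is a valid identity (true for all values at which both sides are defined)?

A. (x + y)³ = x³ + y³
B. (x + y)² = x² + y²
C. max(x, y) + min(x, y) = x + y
C

A: fails at (1, 5) — LHS = 216, RHS = 126.
B: fails at (2, 5) — LHS = 49, RHS = 29.
C: holds — e.g. at (0, 1), both sides equal 1.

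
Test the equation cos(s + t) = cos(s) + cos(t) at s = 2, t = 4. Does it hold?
Fails

Substituting s = 2, t = 4:

LHS = cos(2 + 4) = cos(6) ≈ 0.9602
RHS = cos(2) + cos(4) ≈ -1.07

LHS ≠ RHS, so the equation does not hold at this point.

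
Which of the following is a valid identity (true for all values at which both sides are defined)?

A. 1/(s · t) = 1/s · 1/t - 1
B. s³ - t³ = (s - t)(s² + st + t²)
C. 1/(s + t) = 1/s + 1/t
B

A: fails at (4, 4) — LHS = 1/16, RHS = -15/16.
B: holds — e.g. at (3, 4), both sides equal -37.
C: fails at (2, 7) — LHS = 1/9, RHS = 9/14.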